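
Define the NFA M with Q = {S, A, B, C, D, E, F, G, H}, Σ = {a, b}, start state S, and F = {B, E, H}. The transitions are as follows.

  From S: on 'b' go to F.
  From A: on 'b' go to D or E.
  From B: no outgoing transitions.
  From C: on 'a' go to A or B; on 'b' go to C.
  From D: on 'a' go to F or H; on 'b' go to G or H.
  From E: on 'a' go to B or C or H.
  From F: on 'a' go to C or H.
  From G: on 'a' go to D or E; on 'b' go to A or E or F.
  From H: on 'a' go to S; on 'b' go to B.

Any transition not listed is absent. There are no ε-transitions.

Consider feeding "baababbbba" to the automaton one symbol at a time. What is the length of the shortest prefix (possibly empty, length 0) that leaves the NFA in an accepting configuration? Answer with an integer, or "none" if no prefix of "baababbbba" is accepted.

2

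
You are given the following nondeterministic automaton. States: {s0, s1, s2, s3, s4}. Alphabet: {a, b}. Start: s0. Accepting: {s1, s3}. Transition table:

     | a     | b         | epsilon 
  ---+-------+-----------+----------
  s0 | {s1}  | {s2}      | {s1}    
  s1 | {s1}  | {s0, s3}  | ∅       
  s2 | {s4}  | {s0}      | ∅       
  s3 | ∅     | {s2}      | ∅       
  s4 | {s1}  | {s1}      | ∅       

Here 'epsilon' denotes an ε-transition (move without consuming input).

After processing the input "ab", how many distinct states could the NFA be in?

Start: ε-closure({s0}) = {s0, s1}.
Read 'a': s0→{s1}, s1→{s1}; now {s1}.
Read 'b': s1→{s0, s3}; union {s0, s3}; ε-closure = {s0, s1, s3}.
That set has 3 states.

3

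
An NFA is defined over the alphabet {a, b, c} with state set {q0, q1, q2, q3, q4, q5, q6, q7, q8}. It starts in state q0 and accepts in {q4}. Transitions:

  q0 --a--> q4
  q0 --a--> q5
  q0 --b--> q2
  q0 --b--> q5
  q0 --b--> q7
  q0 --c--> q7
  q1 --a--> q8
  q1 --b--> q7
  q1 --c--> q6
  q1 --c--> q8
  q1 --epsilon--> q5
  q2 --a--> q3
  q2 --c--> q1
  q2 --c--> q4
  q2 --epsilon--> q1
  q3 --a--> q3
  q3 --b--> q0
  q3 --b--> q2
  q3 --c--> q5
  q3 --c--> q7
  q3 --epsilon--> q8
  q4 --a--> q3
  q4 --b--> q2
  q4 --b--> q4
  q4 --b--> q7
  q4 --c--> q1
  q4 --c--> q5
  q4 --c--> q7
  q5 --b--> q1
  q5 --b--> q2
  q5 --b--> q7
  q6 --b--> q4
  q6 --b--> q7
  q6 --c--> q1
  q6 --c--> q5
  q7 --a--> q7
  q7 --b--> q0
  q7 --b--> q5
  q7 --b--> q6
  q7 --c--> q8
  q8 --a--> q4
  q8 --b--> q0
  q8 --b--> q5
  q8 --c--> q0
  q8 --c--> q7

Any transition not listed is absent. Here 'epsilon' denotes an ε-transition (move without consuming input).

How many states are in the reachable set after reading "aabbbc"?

Start in {q0}.
Read 'a': {q0} → {q4, q5}.
Read 'a': {q4, q5} → {q3, q8}.
Read 'b': {q3, q8} → {q0, q1, q2, q5}.
Read 'b': {q0, q1, q2, q5} → {q1, q2, q5, q7}.
Read 'b': {q1, q2, q5, q7} → {q0, q1, q2, q5, q6, q7}.
Read 'c': {q0, q1, q2, q5, q6, q7} → {q1, q4, q5, q6, q7, q8}.
That set has 6 states.

6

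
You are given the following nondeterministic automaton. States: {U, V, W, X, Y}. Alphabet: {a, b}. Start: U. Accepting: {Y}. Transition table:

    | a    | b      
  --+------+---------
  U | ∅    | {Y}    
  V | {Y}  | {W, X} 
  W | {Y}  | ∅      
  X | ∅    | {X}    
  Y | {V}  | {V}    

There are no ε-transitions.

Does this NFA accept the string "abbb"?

No

Start in {U}.
Read 'a': {U} → ∅.
The set is empty and remains empty for the remaining 3 symbols.
The final set ∅ contains no accepting state.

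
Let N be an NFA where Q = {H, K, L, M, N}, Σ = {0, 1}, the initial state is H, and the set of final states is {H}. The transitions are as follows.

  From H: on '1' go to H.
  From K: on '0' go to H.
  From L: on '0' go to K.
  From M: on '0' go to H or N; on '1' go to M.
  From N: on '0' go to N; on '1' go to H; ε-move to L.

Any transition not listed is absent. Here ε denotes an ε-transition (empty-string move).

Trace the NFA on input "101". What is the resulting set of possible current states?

Start in {H}.
Read '1': H→{H}; now {H}.
Read '0': H→∅; now ∅.
The set is empty and remains empty for the remaining 1 symbol.

∅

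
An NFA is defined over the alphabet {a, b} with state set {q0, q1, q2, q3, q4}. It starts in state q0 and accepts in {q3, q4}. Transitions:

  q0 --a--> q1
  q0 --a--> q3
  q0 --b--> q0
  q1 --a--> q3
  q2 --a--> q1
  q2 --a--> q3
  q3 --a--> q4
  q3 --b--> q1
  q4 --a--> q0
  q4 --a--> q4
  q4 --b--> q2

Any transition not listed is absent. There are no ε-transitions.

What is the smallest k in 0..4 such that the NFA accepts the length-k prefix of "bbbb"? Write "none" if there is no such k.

none

Start in {q0}.
Read 'b': {q0} → {q0}.
Read 'b': {q0} → {q0}.
Read 'b': {q0} → {q0}.
Read 'b': {q0} → {q0}.
No reachable set along the way intersects F.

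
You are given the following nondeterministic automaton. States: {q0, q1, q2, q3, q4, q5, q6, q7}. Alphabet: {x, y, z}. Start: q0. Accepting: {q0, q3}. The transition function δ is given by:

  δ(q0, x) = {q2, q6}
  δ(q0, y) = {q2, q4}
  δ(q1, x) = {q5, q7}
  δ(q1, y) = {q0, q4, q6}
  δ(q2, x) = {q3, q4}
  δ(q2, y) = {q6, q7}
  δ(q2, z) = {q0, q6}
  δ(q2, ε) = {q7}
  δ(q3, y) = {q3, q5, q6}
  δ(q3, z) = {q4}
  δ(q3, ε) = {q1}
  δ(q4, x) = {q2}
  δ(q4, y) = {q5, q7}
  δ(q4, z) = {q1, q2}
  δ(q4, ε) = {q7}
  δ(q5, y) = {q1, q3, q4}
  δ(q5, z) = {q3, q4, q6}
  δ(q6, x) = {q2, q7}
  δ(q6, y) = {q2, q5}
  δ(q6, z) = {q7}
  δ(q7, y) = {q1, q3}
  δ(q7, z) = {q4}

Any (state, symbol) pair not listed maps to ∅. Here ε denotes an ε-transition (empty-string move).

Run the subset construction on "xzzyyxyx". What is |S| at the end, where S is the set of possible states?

Start in {q0}.
Read 'x': {q0} → {q2, q6, q7}.
Read 'z': {q2, q6, q7} → {q0, q4, q6, q7}.
Read 'z': {q0, q4, q6, q7} → {q1, q2, q4, q7}.
Read 'y': {q1, q2, q4, q7} → {q0, q1, q3, q4, q5, q6, q7}.
Read 'y': {q0, q1, q3, q4, q5, q6, q7} → {q0, q1, q2, q3, q4, q5, q6, q7}.
Read 'x': {q0, q1, q2, q3, q4, q5, q6, q7} → {q1, q2, q3, q4, q5, q6, q7}.
Read 'y': {q1, q2, q3, q4, q5, q6, q7} → {q0, q1, q2, q3, q4, q5, q6, q7}.
Read 'x': {q0, q1, q2, q3, q4, q5, q6, q7} → {q1, q2, q3, q4, q5, q6, q7}.
That set has 7 states.

7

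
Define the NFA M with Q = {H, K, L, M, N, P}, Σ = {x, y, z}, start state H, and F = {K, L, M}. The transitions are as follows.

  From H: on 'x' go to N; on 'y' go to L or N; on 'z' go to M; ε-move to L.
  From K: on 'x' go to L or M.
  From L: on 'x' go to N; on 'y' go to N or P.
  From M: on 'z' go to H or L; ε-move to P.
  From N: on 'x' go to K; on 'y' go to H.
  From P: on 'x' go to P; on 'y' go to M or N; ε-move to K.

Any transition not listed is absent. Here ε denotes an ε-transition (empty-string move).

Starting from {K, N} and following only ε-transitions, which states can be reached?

Begin with {K, N}.
No ε-moves leave this set, so the closure equals the set itself.

{K, N}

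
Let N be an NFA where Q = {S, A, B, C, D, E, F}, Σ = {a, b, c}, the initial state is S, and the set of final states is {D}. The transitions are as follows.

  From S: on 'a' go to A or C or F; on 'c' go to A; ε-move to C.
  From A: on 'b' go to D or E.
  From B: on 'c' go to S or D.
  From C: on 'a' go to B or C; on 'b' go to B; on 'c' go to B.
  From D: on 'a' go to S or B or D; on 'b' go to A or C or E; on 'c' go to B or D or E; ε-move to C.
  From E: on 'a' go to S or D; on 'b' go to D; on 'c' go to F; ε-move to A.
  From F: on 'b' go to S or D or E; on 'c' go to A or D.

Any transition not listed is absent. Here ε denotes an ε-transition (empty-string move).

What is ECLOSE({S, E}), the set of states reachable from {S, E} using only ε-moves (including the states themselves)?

Begin with {S, E}.
ε-move S → C; add C.
ε-move E → A; add A.

{S, A, C, E}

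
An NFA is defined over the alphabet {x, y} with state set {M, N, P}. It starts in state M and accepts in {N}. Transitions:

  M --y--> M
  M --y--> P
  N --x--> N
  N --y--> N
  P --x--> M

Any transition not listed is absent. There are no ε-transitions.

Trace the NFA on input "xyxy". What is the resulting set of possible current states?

Start in {M}.
Read 'x': M→∅; now ∅.
The set is empty and remains empty for the remaining 3 symbols.

∅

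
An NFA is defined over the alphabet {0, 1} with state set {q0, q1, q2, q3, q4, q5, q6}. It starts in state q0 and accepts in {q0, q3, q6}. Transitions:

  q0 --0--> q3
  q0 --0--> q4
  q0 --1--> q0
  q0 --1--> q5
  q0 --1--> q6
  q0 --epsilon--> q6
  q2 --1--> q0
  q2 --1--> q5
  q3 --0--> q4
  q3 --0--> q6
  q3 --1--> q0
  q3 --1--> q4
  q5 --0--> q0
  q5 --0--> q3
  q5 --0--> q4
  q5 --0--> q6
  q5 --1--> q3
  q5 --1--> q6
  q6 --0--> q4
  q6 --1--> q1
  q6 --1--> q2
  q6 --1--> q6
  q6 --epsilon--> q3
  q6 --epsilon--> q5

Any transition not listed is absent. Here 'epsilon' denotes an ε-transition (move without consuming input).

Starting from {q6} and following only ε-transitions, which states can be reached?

Begin with {q6}.
ε-move q6 → q3; add q3.
ε-move q6 → q5; add q5.

{q3, q5, q6}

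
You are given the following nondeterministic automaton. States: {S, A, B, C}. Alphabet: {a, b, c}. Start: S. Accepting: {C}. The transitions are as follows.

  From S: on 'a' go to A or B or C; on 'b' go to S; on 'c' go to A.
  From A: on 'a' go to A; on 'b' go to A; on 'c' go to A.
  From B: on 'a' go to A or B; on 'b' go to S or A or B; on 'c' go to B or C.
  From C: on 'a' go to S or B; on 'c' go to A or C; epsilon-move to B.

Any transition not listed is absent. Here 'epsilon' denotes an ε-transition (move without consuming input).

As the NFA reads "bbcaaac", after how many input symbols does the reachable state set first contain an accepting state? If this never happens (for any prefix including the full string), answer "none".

Start in {S}.
Read 'b': {S} → {S}.
Read 'b': {S} → {S}.
Read 'c': {S} → {A}.
Read 'a': {A} → {A}.
Read 'a': {A} → {A}.
Read 'a': {A} → {A}.
Read 'c': {A} → {A}.
No reachable set along the way intersects F.

none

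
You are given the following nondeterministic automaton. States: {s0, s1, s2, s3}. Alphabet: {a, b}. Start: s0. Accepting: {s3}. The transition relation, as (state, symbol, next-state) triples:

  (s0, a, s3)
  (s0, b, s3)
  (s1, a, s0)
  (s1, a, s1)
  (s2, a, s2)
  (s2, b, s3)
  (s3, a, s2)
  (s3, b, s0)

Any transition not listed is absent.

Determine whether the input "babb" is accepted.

No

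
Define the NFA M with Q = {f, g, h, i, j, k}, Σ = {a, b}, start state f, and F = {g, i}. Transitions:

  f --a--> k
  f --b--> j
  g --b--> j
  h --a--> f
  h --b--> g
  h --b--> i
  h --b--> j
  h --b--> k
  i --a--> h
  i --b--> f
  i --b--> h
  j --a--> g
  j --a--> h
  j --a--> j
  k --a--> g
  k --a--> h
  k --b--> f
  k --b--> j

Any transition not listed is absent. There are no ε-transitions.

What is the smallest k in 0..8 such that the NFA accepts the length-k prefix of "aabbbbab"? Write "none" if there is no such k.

Start in {f}.
Read 'a': {f} → {k}.
Read 'a': {k} → {g, h}.
None of the earlier sets intersect F, but {g, h} does.

2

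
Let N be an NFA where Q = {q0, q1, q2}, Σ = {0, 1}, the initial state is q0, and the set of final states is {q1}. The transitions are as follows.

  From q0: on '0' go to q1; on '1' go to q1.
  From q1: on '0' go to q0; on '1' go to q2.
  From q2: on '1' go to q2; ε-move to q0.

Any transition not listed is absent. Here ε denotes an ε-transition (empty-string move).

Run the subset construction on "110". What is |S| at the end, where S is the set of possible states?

Start in {q0}.
Read '1': q0→{q1}; now {q1}.
Read '1': q1→{q2}; union {q2}; ε-closure = {q0, q2}.
Read '0': q0→{q1}, q2→∅; now {q1}.
That set has 1 state.

1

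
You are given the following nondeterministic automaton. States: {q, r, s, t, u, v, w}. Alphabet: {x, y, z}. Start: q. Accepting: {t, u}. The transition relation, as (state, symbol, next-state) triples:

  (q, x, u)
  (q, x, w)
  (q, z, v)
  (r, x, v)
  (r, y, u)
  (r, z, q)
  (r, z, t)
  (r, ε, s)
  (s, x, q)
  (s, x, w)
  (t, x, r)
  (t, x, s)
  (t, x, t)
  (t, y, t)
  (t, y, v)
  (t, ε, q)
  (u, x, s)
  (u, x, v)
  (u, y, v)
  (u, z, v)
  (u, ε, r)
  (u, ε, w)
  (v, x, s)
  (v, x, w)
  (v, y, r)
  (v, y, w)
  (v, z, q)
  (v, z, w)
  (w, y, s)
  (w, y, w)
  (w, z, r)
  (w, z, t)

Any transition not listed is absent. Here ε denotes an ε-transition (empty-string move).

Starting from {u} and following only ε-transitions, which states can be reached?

Begin with {u}.
ε-move u → r; add r.
ε-move u → w; add w.
ε-move r → s; add s.

{r, s, u, w}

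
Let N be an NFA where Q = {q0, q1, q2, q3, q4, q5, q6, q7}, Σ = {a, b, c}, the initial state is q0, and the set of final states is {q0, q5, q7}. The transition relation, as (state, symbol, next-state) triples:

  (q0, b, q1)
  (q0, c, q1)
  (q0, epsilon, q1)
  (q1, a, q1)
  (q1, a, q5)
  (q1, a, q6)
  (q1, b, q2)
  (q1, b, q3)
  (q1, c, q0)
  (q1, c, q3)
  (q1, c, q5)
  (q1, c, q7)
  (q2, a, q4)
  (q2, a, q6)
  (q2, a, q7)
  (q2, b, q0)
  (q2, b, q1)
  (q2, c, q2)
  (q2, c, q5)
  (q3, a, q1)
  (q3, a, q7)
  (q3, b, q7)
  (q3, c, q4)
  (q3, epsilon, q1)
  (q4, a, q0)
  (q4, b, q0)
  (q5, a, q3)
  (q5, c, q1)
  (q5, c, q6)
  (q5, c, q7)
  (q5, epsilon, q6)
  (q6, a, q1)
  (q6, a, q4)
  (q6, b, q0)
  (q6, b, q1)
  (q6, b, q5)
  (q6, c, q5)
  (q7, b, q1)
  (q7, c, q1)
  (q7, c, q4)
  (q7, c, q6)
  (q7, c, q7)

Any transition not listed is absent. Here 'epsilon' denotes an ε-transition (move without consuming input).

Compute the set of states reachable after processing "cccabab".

Start: ε-closure({q0}) = {q0, q1}.
Read 'c': {q0, q1} → {q0, q1, q3, q5, q6, q7}.
Read 'c': {q0, q1, q3, q5, q6, q7} → {q0, q1, q3, q4, q5, q6, q7}.
Read 'c': {q0, q1, q3, q4, q5, q6, q7} → {q0, q1, q3, q4, q5, q6, q7}.
Read 'a': {q0, q1, q3, q4, q5, q6, q7} → {q0, q1, q3, q4, q5, q6, q7}.
Read 'b': {q0, q1, q3, q4, q5, q6, q7} → {q0, q1, q2, q3, q5, q6, q7}.
Read 'a': {q0, q1, q2, q3, q5, q6, q7} → {q1, q3, q4, q5, q6, q7}.
Read 'b': {q1, q3, q4, q5, q6, q7} → {q0, q1, q2, q3, q5, q6, q7}.

{q0, q1, q2, q3, q5, q6, q7}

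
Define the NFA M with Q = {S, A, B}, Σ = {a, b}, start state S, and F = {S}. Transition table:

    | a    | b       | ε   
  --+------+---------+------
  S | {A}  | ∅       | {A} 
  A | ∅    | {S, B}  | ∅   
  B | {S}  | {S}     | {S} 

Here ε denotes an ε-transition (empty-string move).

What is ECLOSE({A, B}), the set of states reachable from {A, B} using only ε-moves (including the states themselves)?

Begin with {A, B}.
ε-move B → S; add S.

{S, A, B}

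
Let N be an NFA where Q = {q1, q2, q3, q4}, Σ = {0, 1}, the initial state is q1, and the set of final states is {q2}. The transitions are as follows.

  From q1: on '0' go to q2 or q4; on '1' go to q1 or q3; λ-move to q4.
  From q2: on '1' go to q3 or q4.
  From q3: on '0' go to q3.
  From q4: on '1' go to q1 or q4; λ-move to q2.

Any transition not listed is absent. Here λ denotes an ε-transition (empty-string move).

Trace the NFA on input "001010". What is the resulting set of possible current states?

∅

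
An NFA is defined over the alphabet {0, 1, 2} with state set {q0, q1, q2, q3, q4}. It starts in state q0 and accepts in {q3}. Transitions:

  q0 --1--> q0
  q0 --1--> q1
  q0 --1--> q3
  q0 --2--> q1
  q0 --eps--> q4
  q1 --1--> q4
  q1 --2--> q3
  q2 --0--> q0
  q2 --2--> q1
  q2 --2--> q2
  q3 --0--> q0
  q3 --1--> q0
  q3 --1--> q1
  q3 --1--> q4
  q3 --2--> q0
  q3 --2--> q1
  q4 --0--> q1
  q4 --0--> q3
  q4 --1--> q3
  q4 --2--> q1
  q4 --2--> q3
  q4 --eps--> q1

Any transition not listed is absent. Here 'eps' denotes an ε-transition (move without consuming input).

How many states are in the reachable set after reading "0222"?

Start: ε-closure({q0}) = {q0, q1, q4}.
Read '0': {q0, q1, q4} → {q1, q3}.
Read '2': {q1, q3} → {q0, q1, q3, q4}.
Read '2': {q0, q1, q3, q4} → {q0, q1, q3, q4}.
Read '2': {q0, q1, q3, q4} → {q0, q1, q3, q4}.
That set has 4 states.

4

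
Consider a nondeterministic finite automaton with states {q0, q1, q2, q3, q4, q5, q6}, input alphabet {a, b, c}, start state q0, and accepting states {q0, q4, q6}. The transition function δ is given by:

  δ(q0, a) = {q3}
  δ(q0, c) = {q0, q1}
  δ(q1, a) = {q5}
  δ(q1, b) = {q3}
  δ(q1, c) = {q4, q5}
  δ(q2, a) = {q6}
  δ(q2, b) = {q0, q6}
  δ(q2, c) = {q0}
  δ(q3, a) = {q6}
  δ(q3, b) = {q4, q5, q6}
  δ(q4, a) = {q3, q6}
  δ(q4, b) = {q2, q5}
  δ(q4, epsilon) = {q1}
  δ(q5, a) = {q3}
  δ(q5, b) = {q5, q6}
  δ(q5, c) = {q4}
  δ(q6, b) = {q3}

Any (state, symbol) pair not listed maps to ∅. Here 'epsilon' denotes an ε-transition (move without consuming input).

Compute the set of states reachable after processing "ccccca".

Start in {q0}.
Read 'c': {q0} → {q0, q1}.
Read 'c': {q0, q1} → {q0, q1, q4, q5}.
Read 'c': {q0, q1, q4, q5} → {q0, q1, q4, q5}.
Read 'c': {q0, q1, q4, q5} → {q0, q1, q4, q5}.
Read 'c': {q0, q1, q4, q5} → {q0, q1, q4, q5}.
Read 'a': {q0, q1, q4, q5} → {q3, q5, q6}.

{q3, q5, q6}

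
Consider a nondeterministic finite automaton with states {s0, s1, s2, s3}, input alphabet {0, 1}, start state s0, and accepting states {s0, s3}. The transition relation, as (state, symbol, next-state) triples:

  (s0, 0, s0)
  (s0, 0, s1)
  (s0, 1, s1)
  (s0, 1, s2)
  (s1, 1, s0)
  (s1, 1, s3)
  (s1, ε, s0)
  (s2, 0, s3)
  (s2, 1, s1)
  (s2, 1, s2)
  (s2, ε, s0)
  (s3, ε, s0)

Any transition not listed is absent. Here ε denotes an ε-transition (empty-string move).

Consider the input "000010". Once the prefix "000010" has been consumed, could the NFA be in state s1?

Yes

Start in {s0}.
Read '0': s0→{s0, s1}; now {s0, s1}.
Read '0': s0→{s0, s1}, s1→∅; now {s0, s1}.
Read '0': s0→{s0, s1}, s1→∅; now {s0, s1}.
Read '0': s0→{s0, s1}, s1→∅; now {s0, s1}.
Read '1': s0→{s1, s2}, s1→{s0, s3}; now {s0, s1, s2, s3}.
Read '0': s0→{s0, s1}, s1→∅, s2→{s3}, s3→∅; now {s0, s1, s3}.
State s1 is in {s0, s1, s3}.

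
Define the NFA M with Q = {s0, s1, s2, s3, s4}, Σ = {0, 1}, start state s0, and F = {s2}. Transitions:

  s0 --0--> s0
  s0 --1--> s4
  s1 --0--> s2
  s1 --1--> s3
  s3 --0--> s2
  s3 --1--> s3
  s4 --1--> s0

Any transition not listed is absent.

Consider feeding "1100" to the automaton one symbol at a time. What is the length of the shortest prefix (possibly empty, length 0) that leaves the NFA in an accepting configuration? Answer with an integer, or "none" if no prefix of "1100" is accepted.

none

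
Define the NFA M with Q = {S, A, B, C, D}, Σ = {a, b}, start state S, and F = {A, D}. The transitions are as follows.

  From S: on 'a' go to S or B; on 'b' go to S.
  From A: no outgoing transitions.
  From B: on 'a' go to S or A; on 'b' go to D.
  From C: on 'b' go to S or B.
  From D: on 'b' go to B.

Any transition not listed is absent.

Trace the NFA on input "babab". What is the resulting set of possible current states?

{S, D}

Start in {S}.
Read 'b': {S} → {S}.
Read 'a': {S} → {S, B}.
Read 'b': {S, B} → {S, D}.
Read 'a': {S, D} → {S, B}.
Read 'b': {S, B} → {S, D}.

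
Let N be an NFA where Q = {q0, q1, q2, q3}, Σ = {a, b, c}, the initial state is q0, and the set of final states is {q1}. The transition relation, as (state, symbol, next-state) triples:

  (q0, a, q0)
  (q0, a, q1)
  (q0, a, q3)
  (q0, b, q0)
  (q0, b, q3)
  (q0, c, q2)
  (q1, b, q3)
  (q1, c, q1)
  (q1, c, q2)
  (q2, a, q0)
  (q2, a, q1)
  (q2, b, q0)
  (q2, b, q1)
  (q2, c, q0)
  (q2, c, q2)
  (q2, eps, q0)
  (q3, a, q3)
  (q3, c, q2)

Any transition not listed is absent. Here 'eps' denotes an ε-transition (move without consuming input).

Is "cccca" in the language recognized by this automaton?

Yes

Start in {q0}.
Read 'c': q0→{q2}; union {q2}; ε-closure = {q0, q2}.
Read 'c': q0→{q2}, q2→{q0, q2}; now {q0, q2}.
Read 'c': q0→{q2}, q2→{q0, q2}; now {q0, q2}.
Read 'c': q0→{q2}, q2→{q0, q2}; now {q0, q2}.
Read 'a': q0→{q0, q1, q3}, q2→{q0, q1}; now {q0, q1, q3}.
The final set {q0, q1, q3} contains the accepting state q1.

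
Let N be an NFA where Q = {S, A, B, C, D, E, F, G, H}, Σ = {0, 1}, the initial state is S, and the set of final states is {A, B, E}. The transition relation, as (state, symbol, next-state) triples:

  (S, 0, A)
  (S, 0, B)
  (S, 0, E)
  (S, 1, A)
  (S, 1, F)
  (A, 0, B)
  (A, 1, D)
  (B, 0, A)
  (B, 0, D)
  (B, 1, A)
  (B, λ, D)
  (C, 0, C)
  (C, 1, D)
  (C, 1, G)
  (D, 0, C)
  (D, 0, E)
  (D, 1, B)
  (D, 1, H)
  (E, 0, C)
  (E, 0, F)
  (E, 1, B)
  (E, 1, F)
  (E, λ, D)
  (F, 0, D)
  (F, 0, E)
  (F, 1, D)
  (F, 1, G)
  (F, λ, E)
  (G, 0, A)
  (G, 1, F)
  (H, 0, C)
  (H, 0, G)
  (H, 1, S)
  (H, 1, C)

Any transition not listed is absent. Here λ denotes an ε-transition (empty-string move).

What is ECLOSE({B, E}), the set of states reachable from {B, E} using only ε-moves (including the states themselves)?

{B, D, E}

Begin with {B, E}.
ε-move E → D; add D.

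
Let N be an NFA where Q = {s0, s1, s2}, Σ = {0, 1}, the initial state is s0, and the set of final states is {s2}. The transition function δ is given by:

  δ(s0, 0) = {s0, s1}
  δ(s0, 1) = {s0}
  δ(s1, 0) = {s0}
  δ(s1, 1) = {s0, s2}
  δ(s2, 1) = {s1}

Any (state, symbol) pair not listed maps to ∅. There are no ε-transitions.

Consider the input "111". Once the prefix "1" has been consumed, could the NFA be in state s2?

No

Start in {s0}.
Read '1': {s0} → {s0}.
State s2 is not in {s0}.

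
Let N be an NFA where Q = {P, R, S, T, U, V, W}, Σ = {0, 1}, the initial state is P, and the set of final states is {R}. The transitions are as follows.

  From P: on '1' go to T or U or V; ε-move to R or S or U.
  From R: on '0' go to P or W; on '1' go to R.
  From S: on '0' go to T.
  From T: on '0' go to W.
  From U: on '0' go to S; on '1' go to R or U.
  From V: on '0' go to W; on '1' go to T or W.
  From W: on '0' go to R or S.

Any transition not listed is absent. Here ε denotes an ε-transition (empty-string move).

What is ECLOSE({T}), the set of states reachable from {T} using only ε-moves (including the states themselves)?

{T}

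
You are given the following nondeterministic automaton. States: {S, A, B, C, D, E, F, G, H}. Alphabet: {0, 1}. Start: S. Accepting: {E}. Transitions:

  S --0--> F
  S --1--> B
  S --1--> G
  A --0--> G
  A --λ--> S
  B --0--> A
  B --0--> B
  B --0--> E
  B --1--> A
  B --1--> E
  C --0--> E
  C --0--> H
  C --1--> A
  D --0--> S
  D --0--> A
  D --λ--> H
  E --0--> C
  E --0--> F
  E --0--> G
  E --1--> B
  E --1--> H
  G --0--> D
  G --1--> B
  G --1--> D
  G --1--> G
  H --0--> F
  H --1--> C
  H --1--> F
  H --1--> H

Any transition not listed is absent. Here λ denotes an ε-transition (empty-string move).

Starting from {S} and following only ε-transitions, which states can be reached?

{S}

Begin with {S}.
No ε-moves leave this set, so the closure equals the set itself.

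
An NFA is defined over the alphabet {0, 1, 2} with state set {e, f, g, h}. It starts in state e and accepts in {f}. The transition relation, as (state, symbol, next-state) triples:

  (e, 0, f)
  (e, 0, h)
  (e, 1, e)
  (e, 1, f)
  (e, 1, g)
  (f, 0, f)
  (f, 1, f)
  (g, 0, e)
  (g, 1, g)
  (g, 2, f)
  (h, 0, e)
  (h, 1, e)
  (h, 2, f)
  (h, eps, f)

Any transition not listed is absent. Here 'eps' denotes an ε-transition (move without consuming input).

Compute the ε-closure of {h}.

{f, h}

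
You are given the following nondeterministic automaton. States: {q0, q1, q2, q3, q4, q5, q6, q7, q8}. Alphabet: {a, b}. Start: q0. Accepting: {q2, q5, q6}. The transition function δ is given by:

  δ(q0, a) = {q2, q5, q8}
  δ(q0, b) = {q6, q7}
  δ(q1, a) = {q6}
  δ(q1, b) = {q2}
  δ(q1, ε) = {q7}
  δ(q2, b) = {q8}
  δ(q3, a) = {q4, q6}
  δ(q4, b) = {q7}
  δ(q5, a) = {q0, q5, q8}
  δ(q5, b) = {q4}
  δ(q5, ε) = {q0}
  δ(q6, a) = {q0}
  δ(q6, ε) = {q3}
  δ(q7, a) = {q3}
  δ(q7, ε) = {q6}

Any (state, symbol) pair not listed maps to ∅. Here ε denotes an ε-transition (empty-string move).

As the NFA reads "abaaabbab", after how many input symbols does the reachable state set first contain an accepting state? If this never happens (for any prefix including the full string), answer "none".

1

Start in {q0}.
Read 'a': q0→{q2, q5, q8}; union {q2, q5, q8}; ε-closure = {q0, q2, q5, q8}.
None of the earlier sets intersect F, but {q0, q2, q5, q8} does.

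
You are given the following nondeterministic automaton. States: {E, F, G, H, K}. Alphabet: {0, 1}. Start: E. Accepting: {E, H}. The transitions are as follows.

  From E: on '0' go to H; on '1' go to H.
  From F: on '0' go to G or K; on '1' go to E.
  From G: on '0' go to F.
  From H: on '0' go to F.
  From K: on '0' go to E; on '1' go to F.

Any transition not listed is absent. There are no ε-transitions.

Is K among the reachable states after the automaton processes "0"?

Start in {E}.
Read '0': {E} → {H}.
State K is not in {H}.

No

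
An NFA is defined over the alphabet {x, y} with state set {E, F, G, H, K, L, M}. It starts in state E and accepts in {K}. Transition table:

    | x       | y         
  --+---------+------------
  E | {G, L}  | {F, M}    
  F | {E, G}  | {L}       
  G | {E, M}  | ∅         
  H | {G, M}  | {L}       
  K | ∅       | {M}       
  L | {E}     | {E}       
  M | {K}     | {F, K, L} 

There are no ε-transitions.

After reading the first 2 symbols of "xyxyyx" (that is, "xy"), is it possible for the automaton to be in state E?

Yes

Start in {E}.
Read 'x': {E} → {G, L}.
Read 'y': {G, L} → {E}.
State E is in {E}.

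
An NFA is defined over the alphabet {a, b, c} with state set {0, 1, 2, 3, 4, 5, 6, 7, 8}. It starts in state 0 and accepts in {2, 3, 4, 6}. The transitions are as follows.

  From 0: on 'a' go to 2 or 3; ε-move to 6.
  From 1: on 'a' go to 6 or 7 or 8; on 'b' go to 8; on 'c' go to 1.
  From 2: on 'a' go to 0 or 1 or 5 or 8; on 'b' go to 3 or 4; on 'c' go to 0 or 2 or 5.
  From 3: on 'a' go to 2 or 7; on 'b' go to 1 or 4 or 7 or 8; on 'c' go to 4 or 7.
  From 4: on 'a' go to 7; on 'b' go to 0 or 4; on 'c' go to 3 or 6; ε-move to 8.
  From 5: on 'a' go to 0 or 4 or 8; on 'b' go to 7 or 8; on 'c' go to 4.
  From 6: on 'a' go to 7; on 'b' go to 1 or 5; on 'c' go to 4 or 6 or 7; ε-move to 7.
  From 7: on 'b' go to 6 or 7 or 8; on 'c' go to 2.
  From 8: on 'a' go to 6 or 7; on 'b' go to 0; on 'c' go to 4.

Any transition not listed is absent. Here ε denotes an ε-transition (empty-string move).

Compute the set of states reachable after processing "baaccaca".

{0, 1, 2, 3, 4, 5, 6, 7, 8}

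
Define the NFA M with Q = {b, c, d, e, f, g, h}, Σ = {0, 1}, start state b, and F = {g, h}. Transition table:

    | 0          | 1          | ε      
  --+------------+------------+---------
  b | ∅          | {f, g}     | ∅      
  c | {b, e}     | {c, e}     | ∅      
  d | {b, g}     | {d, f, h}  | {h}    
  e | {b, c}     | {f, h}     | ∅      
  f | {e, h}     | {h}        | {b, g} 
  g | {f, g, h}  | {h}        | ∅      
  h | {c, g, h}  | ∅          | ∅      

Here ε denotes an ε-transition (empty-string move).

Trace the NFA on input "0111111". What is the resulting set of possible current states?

Start in {b}.
Read '0': b→∅; now ∅.
The set is empty and remains empty for the remaining 6 symbols.

∅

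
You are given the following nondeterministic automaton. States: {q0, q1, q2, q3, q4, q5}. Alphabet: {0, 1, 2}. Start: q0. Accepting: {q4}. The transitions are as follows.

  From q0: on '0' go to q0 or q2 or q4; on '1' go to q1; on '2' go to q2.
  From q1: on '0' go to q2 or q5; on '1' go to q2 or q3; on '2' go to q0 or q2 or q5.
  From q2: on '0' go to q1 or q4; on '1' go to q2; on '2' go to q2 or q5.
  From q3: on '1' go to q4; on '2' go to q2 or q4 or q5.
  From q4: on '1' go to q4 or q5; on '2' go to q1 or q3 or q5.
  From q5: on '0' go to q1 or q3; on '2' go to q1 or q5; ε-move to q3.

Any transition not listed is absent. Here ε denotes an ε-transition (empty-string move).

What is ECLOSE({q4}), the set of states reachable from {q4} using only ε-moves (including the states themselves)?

{q4}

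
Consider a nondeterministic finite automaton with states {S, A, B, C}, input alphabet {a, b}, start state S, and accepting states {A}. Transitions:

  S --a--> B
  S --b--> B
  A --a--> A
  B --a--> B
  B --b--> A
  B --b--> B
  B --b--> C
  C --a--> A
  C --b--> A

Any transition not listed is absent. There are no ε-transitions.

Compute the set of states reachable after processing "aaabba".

{A, B}

Start in {S}.
Read 'a': {S} → {B}.
Read 'a': {B} → {B}.
Read 'a': {B} → {B}.
Read 'b': {B} → {A, B, C}.
Read 'b': {A, B, C} → {A, B, C}.
Read 'a': {A, B, C} → {A, B}.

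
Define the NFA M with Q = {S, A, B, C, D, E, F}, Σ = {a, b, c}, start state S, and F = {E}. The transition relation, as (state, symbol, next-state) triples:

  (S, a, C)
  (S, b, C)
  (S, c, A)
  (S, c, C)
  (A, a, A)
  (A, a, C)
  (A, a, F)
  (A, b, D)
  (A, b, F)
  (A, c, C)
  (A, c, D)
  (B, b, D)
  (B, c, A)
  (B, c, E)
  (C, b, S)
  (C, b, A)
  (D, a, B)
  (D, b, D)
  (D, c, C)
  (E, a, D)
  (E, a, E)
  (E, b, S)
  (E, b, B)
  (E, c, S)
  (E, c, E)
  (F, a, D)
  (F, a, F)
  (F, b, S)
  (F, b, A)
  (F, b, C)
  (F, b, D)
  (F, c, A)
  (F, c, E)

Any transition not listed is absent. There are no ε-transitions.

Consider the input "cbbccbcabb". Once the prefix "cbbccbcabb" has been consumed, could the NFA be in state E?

No

Start in {S}.
Read 'c': S→{A, C}; now {A, C}.
Read 'b': A→{D, F}, C→{S, A}; now {S, A, D, F}.
Read 'b': S→{C}, A→{D, F}, D→{D}, F→{S, A, C, D}; now {S, A, C, D, F}.
Read 'c': S→{A, C}, A→{C, D}, C→∅, D→{C}, F→{A, E}; now {A, C, D, E}.
Read 'c': A→{C, D}, C→∅, D→{C}, E→{S, E}; now {S, C, D, E}.
Read 'b': S→{C}, C→{S, A}, D→{D}, E→{S, B}; now {S, A, B, C, D}.
Read 'c': S→{A, C}, A→{C, D}, B→{A, E}, C→∅, D→{C}; now {A, C, D, E}.
Read 'a': A→{A, C, F}, C→∅, D→{B}, E→{D, E}; now {A, B, C, D, E, F}.
Read 'b': A→{D, F}, B→{D}, C→{S, A}, D→{D}, E→{S, B}, F→{S, A, C, D}; now {S, A, B, C, D, F}.
Read 'b': S→{C}, A→{D, F}, B→{D}, C→{S, A}, D→{D}, F→{S, A, C, D}; now {S, A, C, D, F}.
State E is not in {S, A, C, D, F}.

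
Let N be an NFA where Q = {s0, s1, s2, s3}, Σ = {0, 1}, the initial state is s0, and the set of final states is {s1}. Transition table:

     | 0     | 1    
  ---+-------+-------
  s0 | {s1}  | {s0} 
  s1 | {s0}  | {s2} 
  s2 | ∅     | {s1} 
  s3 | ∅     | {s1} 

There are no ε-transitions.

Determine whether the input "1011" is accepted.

Yes

Start in {s0}.
Read '1': s0→{s0}; now {s0}.
Read '0': s0→{s1}; now {s1}.
Read '1': s1→{s2}; now {s2}.
Read '1': s2→{s1}; now {s1}.
The final set {s1} contains the accepting state s1.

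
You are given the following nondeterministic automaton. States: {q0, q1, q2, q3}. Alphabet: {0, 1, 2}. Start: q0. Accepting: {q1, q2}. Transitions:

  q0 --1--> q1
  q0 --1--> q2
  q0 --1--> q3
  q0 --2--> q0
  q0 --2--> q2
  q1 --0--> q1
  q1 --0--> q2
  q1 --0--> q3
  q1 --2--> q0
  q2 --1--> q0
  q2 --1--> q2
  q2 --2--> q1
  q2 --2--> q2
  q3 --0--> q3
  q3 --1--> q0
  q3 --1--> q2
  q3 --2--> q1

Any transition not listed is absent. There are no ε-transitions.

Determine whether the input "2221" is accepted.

Start in {q0}.
Read '2': {q0} → {q0, q2}.
Read '2': {q0, q2} → {q0, q1, q2}.
Read '2': {q0, q1, q2} → {q0, q1, q2}.
Read '1': {q0, q1, q2} → {q0, q1, q2, q3}.
The final set {q0, q1, q2, q3} contains the accepting states q1, q2.

Yes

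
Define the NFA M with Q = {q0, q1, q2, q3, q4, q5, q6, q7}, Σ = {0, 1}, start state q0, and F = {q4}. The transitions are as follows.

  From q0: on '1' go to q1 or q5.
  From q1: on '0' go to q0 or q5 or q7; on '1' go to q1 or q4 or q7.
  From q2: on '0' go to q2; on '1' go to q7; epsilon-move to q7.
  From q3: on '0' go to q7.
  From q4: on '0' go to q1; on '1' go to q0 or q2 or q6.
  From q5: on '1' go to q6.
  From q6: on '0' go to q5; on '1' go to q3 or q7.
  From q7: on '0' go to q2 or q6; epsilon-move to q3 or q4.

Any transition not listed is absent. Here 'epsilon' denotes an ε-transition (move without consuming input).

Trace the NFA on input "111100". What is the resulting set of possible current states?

Start in {q0}.
Read '1': q0→{q1, q5}; now {q1, q5}.
Read '1': q1→{q1, q4, q7}, q5→{q6}; union {q1, q4, q6, q7}; ε-closure = {q1, q3, q4, q6, q7}.
Read '1': q1→{q1, q4, q7}, q3→∅, q4→{q0, q2, q6}, q6→{q3, q7}, q7→∅; now {q0, q1, q2, q3, q4, q6, q7}.
Read '1': q0→{q1, q5}, q1→{q1, q4, q7}, q2→{q7}, q3→∅, q4→{q0, q2, q6}, q6→{q3, q7}, q7→∅; now {q0, q1, q2, q3, q4, q5, q6, q7}.
Read '0': q0→∅, q1→{q0, q5, q7}, q2→{q2}, q3→{q7}, q4→{q1}, q5→∅, q6→{q5}, q7→{q2, q6}; union {q0, q1, q2, q5, q6, q7}; ε-closure = {q0, q1, q2, q3, q4, q5, q6, q7}.
Read '0': q0→∅, q1→{q0, q5, q7}, q2→{q2}, q3→{q7}, q4→{q1}, q5→∅, q6→{q5}, q7→{q2, q6}; union {q0, q1, q2, q5, q6, q7}; ε-closure = {q0, q1, q2, q3, q4, q5, q6, q7}.

{q0, q1, q2, q3, q4, q5, q6, q7}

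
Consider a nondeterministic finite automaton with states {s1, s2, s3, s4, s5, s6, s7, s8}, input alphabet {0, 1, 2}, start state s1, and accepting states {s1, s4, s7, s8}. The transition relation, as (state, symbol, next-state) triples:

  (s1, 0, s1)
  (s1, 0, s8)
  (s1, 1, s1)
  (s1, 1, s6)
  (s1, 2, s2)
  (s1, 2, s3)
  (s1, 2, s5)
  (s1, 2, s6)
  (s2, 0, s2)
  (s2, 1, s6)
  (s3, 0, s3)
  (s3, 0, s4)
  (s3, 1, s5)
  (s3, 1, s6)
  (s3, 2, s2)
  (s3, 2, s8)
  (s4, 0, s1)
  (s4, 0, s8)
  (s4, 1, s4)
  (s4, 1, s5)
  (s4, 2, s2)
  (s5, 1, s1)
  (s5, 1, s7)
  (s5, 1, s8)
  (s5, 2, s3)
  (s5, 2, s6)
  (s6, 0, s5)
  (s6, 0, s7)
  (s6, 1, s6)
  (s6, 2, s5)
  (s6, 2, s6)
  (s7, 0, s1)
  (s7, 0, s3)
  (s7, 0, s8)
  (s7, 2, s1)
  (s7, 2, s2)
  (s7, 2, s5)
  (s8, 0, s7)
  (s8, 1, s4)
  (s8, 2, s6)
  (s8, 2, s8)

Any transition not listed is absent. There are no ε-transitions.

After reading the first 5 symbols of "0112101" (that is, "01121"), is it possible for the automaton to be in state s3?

Start in {s1}.
Read '0': {s1} → {s1, s8}.
Read '1': {s1, s8} → {s1, s4, s6}.
Read '1': {s1, s4, s6} → {s1, s4, s5, s6}.
Read '2': {s1, s4, s5, s6} → {s2, s3, s5, s6}.
Read '1': {s2, s3, s5, s6} → {s1, s5, s6, s7, s8}.
State s3 is not in {s1, s5, s6, s7, s8}.

No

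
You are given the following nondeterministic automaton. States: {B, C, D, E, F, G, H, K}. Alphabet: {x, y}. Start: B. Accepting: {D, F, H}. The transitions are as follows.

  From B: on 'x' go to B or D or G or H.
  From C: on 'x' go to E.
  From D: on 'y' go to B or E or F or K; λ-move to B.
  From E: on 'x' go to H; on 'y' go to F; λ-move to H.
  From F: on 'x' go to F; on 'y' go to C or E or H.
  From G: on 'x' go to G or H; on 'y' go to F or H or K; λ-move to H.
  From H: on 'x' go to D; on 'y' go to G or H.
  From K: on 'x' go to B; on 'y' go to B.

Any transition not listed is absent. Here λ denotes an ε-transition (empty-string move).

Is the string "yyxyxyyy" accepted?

Start in {B}.
Read 'y': {B} → ∅.
The set is empty and remains empty for the remaining 7 symbols.
The final set ∅ contains no accepting state.

No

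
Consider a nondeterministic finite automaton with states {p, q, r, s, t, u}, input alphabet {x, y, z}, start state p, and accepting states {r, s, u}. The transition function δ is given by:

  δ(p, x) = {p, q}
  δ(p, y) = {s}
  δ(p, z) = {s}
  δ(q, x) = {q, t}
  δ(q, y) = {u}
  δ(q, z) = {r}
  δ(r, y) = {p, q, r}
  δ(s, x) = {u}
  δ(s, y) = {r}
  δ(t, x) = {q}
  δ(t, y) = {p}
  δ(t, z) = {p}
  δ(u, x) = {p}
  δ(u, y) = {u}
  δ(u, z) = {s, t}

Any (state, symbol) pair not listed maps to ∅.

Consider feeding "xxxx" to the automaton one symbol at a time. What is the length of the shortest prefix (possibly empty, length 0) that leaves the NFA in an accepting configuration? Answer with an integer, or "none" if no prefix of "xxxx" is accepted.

Start in {p}.
Read 'x': {p} → {p, q}.
Read 'x': {p, q} → {p, q, t}.
Read 'x': {p, q, t} → {p, q, t}.
Read 'x': {p, q, t} → {p, q, t}.
No reachable set along the way intersects F.

none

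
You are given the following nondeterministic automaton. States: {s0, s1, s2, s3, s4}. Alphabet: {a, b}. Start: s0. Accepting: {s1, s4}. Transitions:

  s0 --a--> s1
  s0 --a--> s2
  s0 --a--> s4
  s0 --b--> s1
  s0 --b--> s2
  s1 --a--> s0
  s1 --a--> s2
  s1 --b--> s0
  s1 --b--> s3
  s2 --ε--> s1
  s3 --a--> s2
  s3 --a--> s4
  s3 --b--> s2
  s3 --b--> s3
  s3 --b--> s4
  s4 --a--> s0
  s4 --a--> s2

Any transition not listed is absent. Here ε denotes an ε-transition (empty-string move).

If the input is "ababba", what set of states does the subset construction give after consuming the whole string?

Start in {s0}.
Read 'a': s0→{s1, s2, s4}; now {s1, s2, s4}.
Read 'b': s1→{s0, s3}, s2→∅, s4→∅; now {s0, s3}.
Read 'a': s0→{s1, s2, s4}, s3→{s2, s4}; now {s1, s2, s4}.
Read 'b': s1→{s0, s3}, s2→∅, s4→∅; now {s0, s3}.
Read 'b': s0→{s1, s2}, s3→{s2, s3, s4}; now {s1, s2, s3, s4}.
Read 'a': s1→{s0, s2}, s2→∅, s3→{s2, s4}, s4→{s0, s2}; union {s0, s2, s4}; ε-closure = {s0, s1, s2, s4}.

{s0, s1, s2, s4}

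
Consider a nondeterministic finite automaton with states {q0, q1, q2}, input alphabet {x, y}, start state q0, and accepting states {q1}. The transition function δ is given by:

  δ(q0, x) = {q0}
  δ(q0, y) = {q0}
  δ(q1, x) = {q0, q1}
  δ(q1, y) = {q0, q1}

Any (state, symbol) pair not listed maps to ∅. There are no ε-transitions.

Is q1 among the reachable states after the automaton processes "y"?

Start in {q0}.
Read 'y': {q0} → {q0}.
State q1 is not in {q0}.

No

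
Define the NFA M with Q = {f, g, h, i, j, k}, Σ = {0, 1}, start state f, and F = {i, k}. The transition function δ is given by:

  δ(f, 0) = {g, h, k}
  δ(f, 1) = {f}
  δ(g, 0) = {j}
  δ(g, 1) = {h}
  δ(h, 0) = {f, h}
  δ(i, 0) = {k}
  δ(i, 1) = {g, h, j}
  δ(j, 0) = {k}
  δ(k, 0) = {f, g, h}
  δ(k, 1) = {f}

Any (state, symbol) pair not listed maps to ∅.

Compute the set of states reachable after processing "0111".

Start in {f}.
Read '0': {f} → {g, h, k}.
Read '1': {g, h, k} → {f, h}.
Read '1': {f, h} → {f}.
Read '1': {f} → {f}.

{f}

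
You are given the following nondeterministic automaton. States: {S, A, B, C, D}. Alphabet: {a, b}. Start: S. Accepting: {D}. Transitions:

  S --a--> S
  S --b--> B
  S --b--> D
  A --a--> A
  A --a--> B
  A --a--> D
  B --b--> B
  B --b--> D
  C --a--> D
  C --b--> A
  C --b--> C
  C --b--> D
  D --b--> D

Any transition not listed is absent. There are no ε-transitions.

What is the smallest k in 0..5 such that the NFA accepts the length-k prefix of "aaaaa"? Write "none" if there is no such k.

none

Start in {S}.
Read 'a': {S} → {S}.
Read 'a': {S} → {S}.
Read 'a': {S} → {S}.
Read 'a': {S} → {S}.
Read 'a': {S} → {S}.
No reachable set along the way intersects F.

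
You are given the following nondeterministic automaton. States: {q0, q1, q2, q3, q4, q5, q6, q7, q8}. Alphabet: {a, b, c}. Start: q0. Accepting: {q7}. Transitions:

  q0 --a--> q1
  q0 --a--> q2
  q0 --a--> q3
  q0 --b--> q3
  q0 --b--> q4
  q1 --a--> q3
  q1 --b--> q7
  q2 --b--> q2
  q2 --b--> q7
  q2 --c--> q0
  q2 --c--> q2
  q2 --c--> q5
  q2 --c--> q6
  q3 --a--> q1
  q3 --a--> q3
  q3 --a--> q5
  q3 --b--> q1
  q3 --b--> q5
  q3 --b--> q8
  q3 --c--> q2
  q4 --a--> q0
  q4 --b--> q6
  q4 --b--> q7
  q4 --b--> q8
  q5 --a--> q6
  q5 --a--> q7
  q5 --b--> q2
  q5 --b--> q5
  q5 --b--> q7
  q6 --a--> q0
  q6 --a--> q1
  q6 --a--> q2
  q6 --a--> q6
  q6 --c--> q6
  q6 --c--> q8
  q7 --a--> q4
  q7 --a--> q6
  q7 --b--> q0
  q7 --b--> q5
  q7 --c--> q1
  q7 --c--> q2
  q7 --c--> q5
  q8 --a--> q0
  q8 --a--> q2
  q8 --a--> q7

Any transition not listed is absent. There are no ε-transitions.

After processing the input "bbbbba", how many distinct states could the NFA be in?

Start in {q0}.
Read 'b': q0→{q3, q4}; now {q3, q4}.
Read 'b': q3→{q1, q5, q8}, q4→{q6, q7, q8}; now {q1, q5, q6, q7, q8}.
Read 'b': q1→{q7}, q5→{q2, q5, q7}, q6→∅, q7→{q0, q5}, q8→∅; now {q0, q2, q5, q7}.
Read 'b': q0→{q3, q4}, q2→{q2, q7}, q5→{q2, q5, q7}, q7→{q0, q5}; now {q0, q2, q3, q4, q5, q7}.
Read 'b': q0→{q3, q4}, q2→{q2, q7}, q3→{q1, q5, q8}, q4→{q6, q7, q8}, q5→{q2, q5, q7}, q7→{q0, q5}; now {q0, q1, q2, q3, q4, q5, q6, q7, q8}.
Read 'a': q0→{q1, q2, q3}, q1→{q3}, q2→∅, q3→{q1, q3, q5}, q4→{q0}, q5→{q6, q7}, q6→{q0, q1, q2, q6}, q7→{q4, q6}, q8→{q0, q2, q7}; now {q0, q1, q2, q3, q4, q5, q6, q7}.
That set has 8 states.

8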